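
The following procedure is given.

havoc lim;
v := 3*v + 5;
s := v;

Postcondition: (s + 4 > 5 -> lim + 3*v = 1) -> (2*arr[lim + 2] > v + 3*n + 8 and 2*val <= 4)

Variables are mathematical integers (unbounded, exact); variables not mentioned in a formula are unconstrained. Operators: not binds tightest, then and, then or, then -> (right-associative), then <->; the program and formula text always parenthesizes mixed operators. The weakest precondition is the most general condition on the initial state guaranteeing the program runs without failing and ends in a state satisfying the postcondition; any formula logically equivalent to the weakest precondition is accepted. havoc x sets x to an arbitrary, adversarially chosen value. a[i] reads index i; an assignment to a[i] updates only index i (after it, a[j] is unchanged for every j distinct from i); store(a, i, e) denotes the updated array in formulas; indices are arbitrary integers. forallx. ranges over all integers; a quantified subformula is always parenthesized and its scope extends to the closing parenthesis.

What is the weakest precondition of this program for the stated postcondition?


Working backward. After the program, the postcondition (s + 4 > 5 -> lim + 3*v = 1) -> (2*arr[lim + 2] > v + 3*n + 8 and 2*val <= 4) must hold; in canonical form it is (s > 1 -> lim + 3*v = 1) -> (2*arr[lim + 2] > 3*n + v + 8 and 2*val <= 4).
Before s := v: (v > 1 -> lim + 3*v = 1) -> (2*arr[lim + 2] > 3*n + v + 8 and 2*val <= 4)
Before v := 3*v + 5: (3*v > -4 -> lim + 9*v = -14) -> (2*arr[lim + 2] > 3*n + 3*v + 13 and 2*val <= 4)
Before havoc lim: forall lim_1. ((3*v > -4 -> lim_1 + 9*v = -14) -> (2*arr[lim_1 + 2] > 3*n + 3*v + 13 and 2*val <= 4))
Answer: WP = forall lim_1. ((3*v > -4 -> lim_1 + 9*v = -14) -> (2*arr[lim_1 + 2] > 3*n + 3*v + 13 and 2*val <= 4))


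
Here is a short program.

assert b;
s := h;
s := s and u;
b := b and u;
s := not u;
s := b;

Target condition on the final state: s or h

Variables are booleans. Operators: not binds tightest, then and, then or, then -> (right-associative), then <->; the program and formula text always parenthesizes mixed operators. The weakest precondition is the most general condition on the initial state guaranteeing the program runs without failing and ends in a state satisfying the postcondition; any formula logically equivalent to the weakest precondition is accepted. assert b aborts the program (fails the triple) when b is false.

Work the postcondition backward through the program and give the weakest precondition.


Working backward. After the program, s or h must hold.
Before s := b: b or h
Before s := not u: b or h
Before b := b and u: (b and u) or h
Before s := s and u: (b and u) or h
Before s := h: (b and u) or h
Before assert b: b and ((b and u) or h)
Answer: WP = b and ((b and u) or h)


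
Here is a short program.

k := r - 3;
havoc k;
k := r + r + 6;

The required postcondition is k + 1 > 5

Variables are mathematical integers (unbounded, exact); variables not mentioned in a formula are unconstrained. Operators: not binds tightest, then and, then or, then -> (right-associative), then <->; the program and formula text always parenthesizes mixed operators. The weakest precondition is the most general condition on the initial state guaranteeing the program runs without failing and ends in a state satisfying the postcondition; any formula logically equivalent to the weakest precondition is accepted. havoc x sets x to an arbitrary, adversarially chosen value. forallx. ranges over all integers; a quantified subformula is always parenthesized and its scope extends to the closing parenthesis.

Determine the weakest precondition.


Working backward. After the program, the postcondition k + 1 > 5 must hold; in canonical form it is k > 4.
Before k := r + r + 6: 2*r > -2
Before havoc k: 2*r > -2
Before k := r - 3: 2*r > -2
Answer: WP = 2*r > -2


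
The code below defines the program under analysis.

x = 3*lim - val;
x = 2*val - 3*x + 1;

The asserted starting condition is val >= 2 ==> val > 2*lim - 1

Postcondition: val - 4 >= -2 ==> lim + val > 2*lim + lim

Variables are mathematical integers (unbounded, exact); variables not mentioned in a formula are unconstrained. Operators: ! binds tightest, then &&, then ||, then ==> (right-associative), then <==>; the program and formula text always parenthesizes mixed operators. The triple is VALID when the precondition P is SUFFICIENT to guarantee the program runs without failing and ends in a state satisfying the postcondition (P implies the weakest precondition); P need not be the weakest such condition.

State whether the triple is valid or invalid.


Working backward. After the program, the postcondition val - 4 >= -2 ==> lim + val > 2*lim + lim must hold; in canonical form it is val >= 2 ==> val > 2*lim.
Before x := 2*val - 3*x + 1: val >= 2 ==> val > 2*lim
Before x := 3*lim - val: val >= 2 ==> val > 2*lim
The weakest precondition is val >= 2 ==> val > 2*lim.
Check whether val >= 2 ==> val > 2*lim - 1 implies it.
Countermodel: at the initial state lim = 1, val = 2, the precondition holds but the weakest precondition fails.
Answer: invalid


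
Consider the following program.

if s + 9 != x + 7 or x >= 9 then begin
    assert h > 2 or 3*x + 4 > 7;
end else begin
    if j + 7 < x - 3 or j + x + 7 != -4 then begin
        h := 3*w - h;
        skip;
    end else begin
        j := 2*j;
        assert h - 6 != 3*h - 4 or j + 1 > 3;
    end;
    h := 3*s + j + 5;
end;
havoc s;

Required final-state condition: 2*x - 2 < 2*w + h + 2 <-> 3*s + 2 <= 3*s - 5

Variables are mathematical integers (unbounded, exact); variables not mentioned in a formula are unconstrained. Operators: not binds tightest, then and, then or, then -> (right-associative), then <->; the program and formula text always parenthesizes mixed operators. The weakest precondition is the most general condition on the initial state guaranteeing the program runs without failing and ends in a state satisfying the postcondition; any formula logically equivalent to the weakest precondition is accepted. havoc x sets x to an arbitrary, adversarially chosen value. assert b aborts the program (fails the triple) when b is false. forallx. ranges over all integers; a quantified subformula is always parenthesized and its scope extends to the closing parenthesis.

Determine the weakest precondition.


Working backward. After the program, the postcondition 2*x - 2 < 2*w + h + 2 <-> 3*s + 2 <= 3*s - 5 must hold; in canonical form it is not (2*x < h + 2*w + 4).
Before havoc s: not (2*x < h + 2*w + 4)
Then branch requires (h > 2 or 3*x > 3) and (not (2*x < h + 2*w + 4)); else branch requires ((j < x - 10 or j + x != -11) -> (not (2*x < j + 3*s + 2*w + 9))) and ((not (j < x - 10 or j + x != -11)) -> ((2*h != -2 or 2*j > 2) and (not (2*x < 2*j + 3*s + 2*w + 9)))).
Before the if: ((s != x - 2 or x >= 9) -> ((h > 2 or 3*x > 3) and (not (2*x < h + 2*w + 4)))) and ((not (s != x - 2 or x >= 9)) -> (((j < x - 10 or j + x != -11) -> (not (2*x < j + 3*s + 2*w + 9))) and ((not (j < x - 10 or j + x != -11)) -> ((2*h != -2 or 2*j > 2) and (not (2*x < 2*j + 3*s + 2*w + 9))))))
Answer: WP = ((s != x - 2 or x >= 9) -> ((h > 2 or 3*x > 3) and (not (2*x < h + 2*w + 4)))) and ((not (s != x - 2 or x >= 9)) -> (((j < x - 10 or j + x != -11) -> (not (2*x < j + 3*s + 2*w + 9))) and ((not (j < x - 10 or j + x != -11)) -> ((2*h != -2 or 2*j > 2) and (not (2*x < 2*j + 3*s + 2*w + 9))))))


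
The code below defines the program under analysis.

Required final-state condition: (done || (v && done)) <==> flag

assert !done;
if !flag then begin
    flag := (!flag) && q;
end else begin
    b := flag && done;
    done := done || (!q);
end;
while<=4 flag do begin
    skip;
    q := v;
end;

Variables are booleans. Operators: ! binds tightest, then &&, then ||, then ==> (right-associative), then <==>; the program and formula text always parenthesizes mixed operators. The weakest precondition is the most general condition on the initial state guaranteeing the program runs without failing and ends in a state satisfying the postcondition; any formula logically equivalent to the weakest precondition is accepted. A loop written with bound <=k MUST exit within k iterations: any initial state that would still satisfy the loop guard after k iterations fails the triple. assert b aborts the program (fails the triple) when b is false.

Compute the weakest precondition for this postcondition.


Working backward. After the program, (done || (v && done)) <==> flag must hold.
Before the loop (bound <=4), unroll the exhaustion recursion (WP_0 = exit-now case; WP_j = one more guarded iteration, up to j = 4):
  WP_0: (!flag) && ((done || (v && done)) <==> flag)
  WP_1: (flag ==> ((!flag) && ((done || (v && done)) <==> flag))) && ((!flag) ==> ((done || (v && done)) <==> flag))
  WP_2: (flag ==> ((flag ==> ((!flag) && ((done || (v && done)) <==> flag))) && ((!flag) ==> ((done || (v && done)) <==> flag)))) && ((!flag) ==> ((done || (v && done)) <==> flag))
  WP_3: (flag ==> ((flag ==> ((flag ==> ((!flag) && ((done || (v && done)) <==> flag))) && ((!flag) ==> ((done || (v && done)) <==> flag)))) && ((!flag) ==> ((done || (v && done)) <==> flag)))) && ((!flag) ==> ((done || (v && done)) <==> flag))
  WP_4: (flag ==> ((flag ==> ((flag ==> ((flag ==> ((!flag) && ((done || (v && done)) <==> flag))) && ((!flag) ==> ((done || (v && done)) <==> flag)))) && ((!flag) ==> ((done || (v && done)) <==> flag)))) && ((!flag) ==> ((done || (v && done)) <==> flag)))) && ((!flag) ==> ((done || (v && done)) <==> flag))
So before the loop: (flag ==> ((flag ==> ((flag ==> ((flag ==> ((!flag) && ((done || (v && done)) <==> flag))) && ((!flag) ==> ((done || (v && done)) <==> flag)))) && ((!flag) ==> ((done || (v && done)) <==> flag)))) && ((!flag) ==> ((done || (v && done)) <==> flag)))) && ((!flag) ==> ((done || (v && done)) <==> flag))
Then branch requires (((!flag) && q) ==> ((((!flag) && q) ==> ((((!flag) && q) ==> ((((!flag) && q) ==> ((!((!flag) && q)) && ((done || (v && done)) <==> ((!flag) && q)))) && ((!((!flag) && q)) ==> ((done || (v && done)) <==> ((!flag) && q))))) && ((!((!flag) && q)) ==> ((done || (v && done)) <==> ((!flag) && q))))) && ((!((!flag) && q)) ==> ((done || (v && done)) <==> ((!flag) && q))))) && ((!((!flag) && q)) ==> ((done || (v && done)) <==> ((!flag) && q))); else branch requires (flag ==> ((flag ==> ((flag ==> ((flag ==> ((!flag) && ((done || (!q) || (v && (done || (!q)))) <==> flag))) && ((!flag) ==> ((done || (!q) || (v && (done || (!q)))) <==> flag)))) && ((!flag) ==> ((done || (!q) || (v && (done || (!q)))) <==> flag)))) && ((!flag) ==> ((done || (!q) || (v && (done || (!q)))) <==> flag)))) && ((!flag) ==> ((done || (!q) || (v && (done || (!q)))) <==> flag)).
Before the if: ((!flag) ==> ((((!flag) && q) ==> ((((!flag) && q) ==> ((((!flag) && q) ==> ((((!flag) && q) ==> ((!((!flag) && q)) && ((done || (v && done)) <==> ((!flag) && q)))) && ((!((!flag) && q)) ==> ((done || (v && done)) <==> ((!flag) && q))))) && ((!((!flag) && q)) ==> ((done || (v && done)) <==> ((!flag) && q))))) && ((!((!flag) && q)) ==> ((done || (v && done)) <==> ((!flag) && q))))) && ((!((!flag) && q)) ==> ((done || (v && done)) <==> ((!flag) && q))))) && (flag ==> ((flag ==> ((flag ==> ((flag ==> ((flag ==> ((!flag) && ((done || (!q) || (v && (done || (!q)))) <==> flag))) && ((!flag) ==> ((done || (!q) || (v && (done || (!q)))) <==> flag)))) && ((!flag) ==> ((done || (!q) || (v && (done || (!q)))) <==> flag)))) && ((!flag) ==> ((done || (!q) || (v && (done || (!q)))) <==> flag)))) && ((!flag) ==> ((done || (!q) || (v && (done || (!q)))) <==> flag))))
Before assert !done: (!done) && ((!flag) ==> ((((!flag) && q) ==> ((((!flag) && q) ==> ((((!flag) && q) ==> ((((!flag) && q) ==> ((!((!flag) && q)) && ((done || (v && done)) <==> ((!flag) && q)))) && ((!((!flag) && q)) ==> ((done || (v && done)) <==> ((!flag) && q))))) && ((!((!flag) && q)) ==> ((done || (v && done)) <==> ((!flag) && q))))) && ((!((!flag) && q)) ==> ((done || (v && done)) <==> ((!flag) && q))))) && ((!((!flag) && q)) ==> ((done || (v && done)) <==> ((!flag) && q))))) && (flag ==> ((flag ==> ((flag ==> ((flag ==> ((flag ==> ((!flag) && ((done || (!q) || (v && (done || (!q)))) <==> flag))) && ((!flag) ==> ((done || (!q) || (v && (done || (!q)))) <==> flag)))) && ((!flag) ==> ((done || (!q) || (v && (done || (!q)))) <==> flag)))) && ((!flag) ==> ((done || (!q) || (v && (done || (!q)))) <==> flag)))) && ((!flag) ==> ((done || (!q) || (v && (done || (!q)))) <==> flag))))
Answer: WP = (!done) && ((!flag) ==> ((((!flag) && q) ==> ((((!flag) && q) ==> ((((!flag) && q) ==> ((((!flag) && q) ==> ((!((!flag) && q)) && ((done || (v && done)) <==> ((!flag) && q)))) && ((!((!flag) && q)) ==> ((done || (v && done)) <==> ((!flag) && q))))) && ((!((!flag) && q)) ==> ((done || (v && done)) <==> ((!flag) && q))))) && ((!((!flag) && q)) ==> ((done || (v && done)) <==> ((!flag) && q))))) && ((!((!flag) && q)) ==> ((done || (v && done)) <==> ((!flag) && q))))) && (flag ==> ((flag ==> ((flag ==> ((flag ==> ((flag ==> ((!flag) && ((done || (!q) || (v && (done || (!q)))) <==> flag))) && ((!flag) ==> ((done || (!q) || (v && (done || (!q)))) <==> flag)))) && ((!flag) ==> ((done || (!q) || (v && (done || (!q)))) <==> flag)))) && ((!flag) ==> ((done || (!q) || (v && (done || (!q)))) <==> flag)))) && ((!flag) ==> ((done || (!q) || (v && (done || (!q)))) <==> flag))))


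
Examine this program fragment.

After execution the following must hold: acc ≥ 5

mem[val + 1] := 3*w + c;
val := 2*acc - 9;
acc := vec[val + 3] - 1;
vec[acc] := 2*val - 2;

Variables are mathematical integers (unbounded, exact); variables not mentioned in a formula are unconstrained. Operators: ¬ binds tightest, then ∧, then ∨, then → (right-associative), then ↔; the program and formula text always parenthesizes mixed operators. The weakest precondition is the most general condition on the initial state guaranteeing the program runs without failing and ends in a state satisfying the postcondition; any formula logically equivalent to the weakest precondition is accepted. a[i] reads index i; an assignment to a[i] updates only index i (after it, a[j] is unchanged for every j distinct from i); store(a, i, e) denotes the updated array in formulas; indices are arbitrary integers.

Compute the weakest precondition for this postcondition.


Working backward. After the program, acc ≥ 5 must hold.
Before vec[acc] := 2*val - 2: acc ≥ 5
Before acc := vec[val + 3] - 1: vec[val + 3] ≥ 6
Before val := 2*acc - 9: vec[2*acc - 6] ≥ 6
Before mem[val + 1] := 3*w + c: vec[2*acc - 6] ≥ 6
Answer: WP = vec[2*acc - 6] ≥ 6


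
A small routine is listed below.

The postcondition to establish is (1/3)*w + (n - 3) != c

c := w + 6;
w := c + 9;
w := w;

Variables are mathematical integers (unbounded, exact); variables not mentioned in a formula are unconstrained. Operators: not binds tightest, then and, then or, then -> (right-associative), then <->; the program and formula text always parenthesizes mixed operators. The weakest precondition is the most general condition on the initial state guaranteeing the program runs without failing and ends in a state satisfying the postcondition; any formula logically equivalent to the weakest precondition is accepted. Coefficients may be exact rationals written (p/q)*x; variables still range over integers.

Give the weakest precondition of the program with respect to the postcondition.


Working backward. After the program, the postcondition (1/3)*w + (n - 3) != c must hold; in canonical form it is n + (1/3)*w != c + 3.
Before w := w: n + (1/3)*w != c + 3
Before w := c + 9: n != (2/3)*c
Before c := w + 6: n != (2/3)*w + 4
Answer: WP = n != (2/3)*w + 4


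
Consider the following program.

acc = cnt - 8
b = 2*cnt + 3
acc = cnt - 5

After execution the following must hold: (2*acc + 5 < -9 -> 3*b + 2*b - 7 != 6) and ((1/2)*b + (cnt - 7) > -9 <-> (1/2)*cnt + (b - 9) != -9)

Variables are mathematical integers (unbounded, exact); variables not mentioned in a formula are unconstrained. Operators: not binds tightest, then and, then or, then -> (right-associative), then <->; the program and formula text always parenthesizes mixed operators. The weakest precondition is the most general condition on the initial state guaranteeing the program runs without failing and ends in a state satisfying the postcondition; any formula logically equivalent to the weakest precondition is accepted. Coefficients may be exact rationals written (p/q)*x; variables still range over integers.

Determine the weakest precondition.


Working backward. After the program, the postcondition (2*acc + 5 < -9 -> 3*b + 2*b - 7 != 6) and ((1/2)*b + (cnt - 7) > -9 <-> (1/2)*cnt + (b - 9) != -9) must hold; in canonical form it is (2*acc < -14 -> 5*b != 13) and ((1/2)*b + cnt > -2 <-> b + (1/2)*cnt != 0).
Before acc := cnt - 5: (2*cnt < -4 -> 5*b != 13) and ((1/2)*b + cnt > -2 <-> b + (1/2)*cnt != 0)
Before b := 2*cnt + 3: (2*cnt < -4 -> 10*cnt != -2) and (2*cnt > -7/2 <-> (5/2)*cnt != -3)
Before acc := cnt - 8: (2*cnt < -4 -> 10*cnt != -2) and (2*cnt > -7/2 <-> (5/2)*cnt != -3)
Answer: WP = (2*cnt < -4 -> 10*cnt != -2) and (2*cnt > -7/2 <-> (5/2)*cnt != -3)


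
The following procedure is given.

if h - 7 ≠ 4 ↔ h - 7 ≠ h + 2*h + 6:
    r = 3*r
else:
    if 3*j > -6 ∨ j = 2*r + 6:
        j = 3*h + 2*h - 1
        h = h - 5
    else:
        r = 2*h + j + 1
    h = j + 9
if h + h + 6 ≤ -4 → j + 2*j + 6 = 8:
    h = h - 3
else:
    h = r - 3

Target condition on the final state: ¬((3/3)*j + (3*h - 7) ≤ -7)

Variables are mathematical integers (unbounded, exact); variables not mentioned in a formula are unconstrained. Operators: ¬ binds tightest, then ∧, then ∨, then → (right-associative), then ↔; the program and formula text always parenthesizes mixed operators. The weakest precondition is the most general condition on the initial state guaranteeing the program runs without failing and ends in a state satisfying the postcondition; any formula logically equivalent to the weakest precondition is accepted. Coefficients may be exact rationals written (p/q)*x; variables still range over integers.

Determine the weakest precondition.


Working backward. After the program, the postcondition ¬((3/3)*j + (3*h - 7) ≤ -7) must hold; in canonical form it is ¬(3*h + j ≤ 0).
Then branch requires ¬(3*h + j ≤ 9); else branch requires ¬(j + 3*r ≤ 9).
Before the if: ((2*h ≤ -10 → 3*j = 2) → (¬(3*h + j ≤ 9))) ∧ ((¬(2*h ≤ -10 → 3*j = 2)) → (¬(j + 3*r ≤ 9)))
Then branch requires ((2*h ≤ -10 → 3*j = 2) → (¬(3*h + j ≤ 9))) ∧ ((¬(2*h ≤ -10 → 3*j = 2)) → (¬(j + 9*r ≤ 9))); else branch requires ((3*j > -6 ∨ j = 2*r + 6) → (((10*h ≤ -26 → 15*h = 5) → (¬(20*h ≤ -14))) ∧ ((¬(10*h ≤ -26 → 15*h = 5)) → (¬(5*h + 3*r ≤ 10))))) ∧ ((¬(3*j > -6 ∨ j = 2*r + 6)) → (((2*j ≤ -28 → 3*j = 2) → (¬(4*j ≤ -18))) ∧ ((¬(2*j ≤ -28 → 3*j = 2)) → (¬(6*h + 4*j ≤ 6))))).
Before the if: ((h ≠ 11 ↔ 2*h ≠ -13) → (((2*h ≤ -10 → 3*j = 2) → (¬(3*h + j ≤ 9))) ∧ ((¬(2*h ≤ -10 → 3*j = 2)) → (¬(j + 9*r ≤ 9))))) ∧ ((¬(h ≠ 11 ↔ 2*h ≠ -13)) → (((3*j > -6 ∨ j = 2*r + 6) → (((10*h ≤ -26 → 15*h = 5) → (¬(20*h ≤ -14))) ∧ ((¬(10*h ≤ -26 → 15*h = 5)) → (¬(5*h + 3*r ≤ 10))))) ∧ ((¬(3*j > -6 ∨ j = 2*r + 6)) → (((2*j ≤ -28 → 3*j = 2) → (¬(4*j ≤ -18))) ∧ ((¬(2*j ≤ -28 → 3*j = 2)) → (¬(6*h + 4*j ≤ 6)))))))
Answer: WP = ((h ≠ 11 ↔ 2*h ≠ -13) → (((2*h ≤ -10 → 3*j = 2) → (¬(3*h + j ≤ 9))) ∧ ((¬(2*h ≤ -10 → 3*j = 2)) → (¬(j + 9*r ≤ 9))))) ∧ ((¬(h ≠ 11 ↔ 2*h ≠ -13)) → (((3*j > -6 ∨ j = 2*r + 6) → (((10*h ≤ -26 → 15*h = 5) → (¬(20*h ≤ -14))) ∧ ((¬(10*h ≤ -26 → 15*h = 5)) → (¬(5*h + 3*r ≤ 10))))) ∧ ((¬(3*j > -6 ∨ j = 2*r + 6)) → (((2*j ≤ -28 → 3*j = 2) → (¬(4*j ≤ -18))) ∧ ((¬(2*j ≤ -28 → 3*j = 2)) → (¬(6*h + 4*j ≤ 6)))))))


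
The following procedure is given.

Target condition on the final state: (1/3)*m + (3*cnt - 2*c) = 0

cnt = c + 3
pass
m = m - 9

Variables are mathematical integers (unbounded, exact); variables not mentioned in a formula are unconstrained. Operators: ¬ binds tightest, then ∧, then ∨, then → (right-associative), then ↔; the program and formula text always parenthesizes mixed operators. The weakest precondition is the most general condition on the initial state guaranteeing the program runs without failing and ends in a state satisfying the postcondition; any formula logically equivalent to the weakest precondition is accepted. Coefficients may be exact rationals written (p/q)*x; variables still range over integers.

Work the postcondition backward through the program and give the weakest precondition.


Working backward. After the program, the postcondition (1/3)*m + (3*cnt - 2*c) = 0 must hold; in canonical form it is 3*cnt + (1/3)*m = 2*c.
Before m := m - 9: 3*cnt + (1/3)*m = 2*c + 3
Before skip: 3*cnt + (1/3)*m = 2*c + 3
Before cnt := c + 3: c + (1/3)*m = -6
Answer: WP = c + (1/3)*m = -6


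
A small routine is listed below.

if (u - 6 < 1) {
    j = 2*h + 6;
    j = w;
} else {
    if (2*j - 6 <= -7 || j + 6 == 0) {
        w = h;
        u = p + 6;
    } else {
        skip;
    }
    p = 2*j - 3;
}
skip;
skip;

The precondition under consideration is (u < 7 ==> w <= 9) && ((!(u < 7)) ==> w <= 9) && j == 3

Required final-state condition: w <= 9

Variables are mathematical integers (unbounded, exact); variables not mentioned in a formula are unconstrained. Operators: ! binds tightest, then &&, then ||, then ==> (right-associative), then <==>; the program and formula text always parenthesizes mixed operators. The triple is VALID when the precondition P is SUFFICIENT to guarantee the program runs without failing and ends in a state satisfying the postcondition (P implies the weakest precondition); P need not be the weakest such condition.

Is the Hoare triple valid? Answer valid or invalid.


Working backward. After the program, w <= 9 must hold.
Before skip: w <= 9
Before skip: w <= 9
Then branch requires w <= 9; else branch requires ((2*j <= -1 || j == -6) ==> h <= 9) && ((!(2*j <= -1 || j == -6)) ==> w <= 9).
Before the if: (u < 7 ==> w <= 9) && ((!(u < 7)) ==> (((2*j <= -1 || j == -6) ==> h <= 9) && ((!(2*j <= -1 || j == -6)) ==> w <= 9)))
The weakest precondition is (u < 7 ==> w <= 9) && ((!(u < 7)) ==> (((2*j <= -1 || j == -6) ==> h <= 9) && ((!(2*j <= -1 || j == -6)) ==> w <= 9))).
Check whether (u < 7 ==> w <= 9) && ((!(u < 7)) ==> w <= 9) && j == 3 implies it.
Every state satisfying the precondition satisfies the weakest precondition: the implication holds.
Answer: valid


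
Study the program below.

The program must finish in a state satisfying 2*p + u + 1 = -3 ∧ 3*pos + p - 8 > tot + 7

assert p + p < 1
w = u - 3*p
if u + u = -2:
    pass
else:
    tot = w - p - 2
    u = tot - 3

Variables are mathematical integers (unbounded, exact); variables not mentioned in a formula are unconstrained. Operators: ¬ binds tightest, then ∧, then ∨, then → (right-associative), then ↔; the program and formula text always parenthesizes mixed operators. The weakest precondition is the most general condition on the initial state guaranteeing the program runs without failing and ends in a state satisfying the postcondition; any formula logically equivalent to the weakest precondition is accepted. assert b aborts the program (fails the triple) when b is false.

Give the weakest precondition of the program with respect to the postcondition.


Working backward. After the program, the postcondition 2*p + u + 1 = -3 ∧ 3*pos + p - 8 > tot + 7 must hold; in canonical form it is 2*p + u = -4 ∧ p + 3*pos > tot + 15.
Then branch requires 2*p + u = -4 ∧ p + 3*pos > tot + 15; else branch requires p + w = 1 ∧ 2*p + 3*pos > w + 13.
Before the if: (2*u = -2 → (2*p + u = -4 ∧ p + 3*pos > tot + 15)) ∧ ((¬(2*u = -2)) → (p + w = 1 ∧ 2*p + 3*pos > w + 13))
Before w := u - 3*p: (2*u = -2 → (2*p + u = -4 ∧ p + 3*pos > tot + 15)) ∧ ((¬(2*u = -2)) → (u = 2*p + 1 ∧ 5*p + 3*pos > u + 13))
Before assert p + p < 1: 2*p < 1 ∧ (2*u = -2 → (2*p + u = -4 ∧ p + 3*pos > tot + 15)) ∧ ((¬(2*u = -2)) → (u = 2*p + 1 ∧ 5*p + 3*pos > u + 13))
Answer: WP = 2*p < 1 ∧ (2*u = -2 → (2*p + u = -4 ∧ p + 3*pos > tot + 15)) ∧ ((¬(2*u = -2)) → (u = 2*p + 1 ∧ 5*p + 3*pos > u + 13))


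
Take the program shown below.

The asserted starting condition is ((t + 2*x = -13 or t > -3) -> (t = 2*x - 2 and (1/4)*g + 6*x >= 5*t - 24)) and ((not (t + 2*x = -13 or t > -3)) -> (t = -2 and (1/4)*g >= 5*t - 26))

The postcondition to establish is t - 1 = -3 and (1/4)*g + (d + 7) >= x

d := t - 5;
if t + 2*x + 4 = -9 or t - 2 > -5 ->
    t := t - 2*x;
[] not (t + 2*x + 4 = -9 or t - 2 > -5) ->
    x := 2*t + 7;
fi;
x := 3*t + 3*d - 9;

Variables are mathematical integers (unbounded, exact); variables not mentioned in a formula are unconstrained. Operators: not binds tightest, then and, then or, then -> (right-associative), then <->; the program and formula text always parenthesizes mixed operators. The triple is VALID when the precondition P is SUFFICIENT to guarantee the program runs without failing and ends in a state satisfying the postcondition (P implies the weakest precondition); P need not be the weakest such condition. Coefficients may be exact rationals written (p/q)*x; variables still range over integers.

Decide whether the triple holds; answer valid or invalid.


Working backward. After the program, the postcondition t - 1 = -3 and (1/4)*g + (d + 7) >= x must hold; in canonical form it is t = -2 and d + (1/4)*g >= x - 7.
Before x := 3*t + 3*d - 9: t = -2 and (1/4)*g >= 2*d + 3*t - 16
Then branch requires t = 2*x - 2 and (1/4)*g + 6*x >= 2*d + 3*t - 16; else branch requires t = -2 and (1/4)*g >= 2*d + 3*t - 16.
Before the if: ((t + 2*x = -13 or t > -3) -> (t = 2*x - 2 and (1/4)*g + 6*x >= 2*d + 3*t - 16)) and ((not (t + 2*x = -13 or t > -3)) -> (t = -2 and (1/4)*g >= 2*d + 3*t - 16))
Before d := t - 5: ((t + 2*x = -13 or t > -3) -> (t = 2*x - 2 and (1/4)*g + 6*x >= 5*t - 26)) and ((not (t + 2*x = -13 or t > -3)) -> (t = -2 and (1/4)*g >= 5*t - 26))
The weakest precondition is ((t + 2*x = -13 or t > -3) -> (t = 2*x - 2 and (1/4)*g + 6*x >= 5*t - 26)) and ((not (t + 2*x = -13 or t > -3)) -> (t = -2 and (1/4)*g >= 5*t - 26)).
Check whether ((t + 2*x = -13 or t > -3) -> (t = 2*x - 2 and (1/4)*g + 6*x >= 5*t - 24)) and ((not (t + 2*x = -13 or t > -3)) -> (t = -2 and (1/4)*g >= 5*t - 26)) implies it.
Every state satisfying the precondition satisfies the weakest precondition: the implication holds.
Answer: valid


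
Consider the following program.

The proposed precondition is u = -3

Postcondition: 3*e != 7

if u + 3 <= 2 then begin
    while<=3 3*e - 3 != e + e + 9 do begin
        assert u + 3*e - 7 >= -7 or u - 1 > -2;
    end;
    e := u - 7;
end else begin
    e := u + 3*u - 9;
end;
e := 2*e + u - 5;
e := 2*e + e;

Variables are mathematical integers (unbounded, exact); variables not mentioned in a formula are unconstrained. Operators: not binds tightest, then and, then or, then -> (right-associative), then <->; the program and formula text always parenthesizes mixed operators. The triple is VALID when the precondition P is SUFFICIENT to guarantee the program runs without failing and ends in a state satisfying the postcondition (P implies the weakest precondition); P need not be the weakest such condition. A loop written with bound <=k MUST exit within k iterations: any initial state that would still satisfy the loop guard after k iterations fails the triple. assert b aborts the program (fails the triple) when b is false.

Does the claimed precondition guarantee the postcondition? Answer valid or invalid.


Working backward. After the program, 3*e != 7 must hold.
Before e := 2*e + e: 9*e != 7
Before e := 2*e + u - 5: 18*e + 9*u != 52
Then branch requires (e != 12 -> ((3*e + u >= 0 or u > -1) and (e != 12 -> ((3*e + u >= 0 or u > -1) and (e != 12 -> ((3*e + u >= 0 or u > -1) and (not (e != 12)) and 27*u != 178)) and ((not (e != 12)) -> 27*u != 178))) and ((not (e != 12)) -> 27*u != 178))) and ((not (e != 12)) -> 27*u != 178); else branch requires 81*u != 214.
Before the if: (u <= -1 -> ((e != 12 -> ((3*e + u >= 0 or u > -1) and (e != 12 -> ((3*e + u >= 0 or u > -1) and (e != 12 -> ((3*e + u >= 0 or u > -1) and (not (e != 12)) and 27*u != 178)) and ((not (e != 12)) -> 27*u != 178))) and ((not (e != 12)) -> 27*u != 178))) and ((not (e != 12)) -> 27*u != 178))) and ((not (u <= -1)) -> 81*u != 214)
The weakest precondition is (u <= -1 -> ((e != 12 -> ((3*e + u >= 0 or u > -1) and (e != 12 -> ((3*e + u >= 0 or u > -1) and (e != 12 -> ((3*e + u >= 0 or u > -1) and (not (e != 12)) and 27*u != 178)) and ((not (e != 12)) -> 27*u != 178))) and ((not (e != 12)) -> 27*u != 178))) and ((not (e != 12)) -> 27*u != 178))) and ((not (u <= -1)) -> 81*u != 214).
Check whether u = -3 implies it.
Countermodel: at the initial state e = 13, u = -3, the precondition holds but the weakest precondition fails.
Answer: invalid


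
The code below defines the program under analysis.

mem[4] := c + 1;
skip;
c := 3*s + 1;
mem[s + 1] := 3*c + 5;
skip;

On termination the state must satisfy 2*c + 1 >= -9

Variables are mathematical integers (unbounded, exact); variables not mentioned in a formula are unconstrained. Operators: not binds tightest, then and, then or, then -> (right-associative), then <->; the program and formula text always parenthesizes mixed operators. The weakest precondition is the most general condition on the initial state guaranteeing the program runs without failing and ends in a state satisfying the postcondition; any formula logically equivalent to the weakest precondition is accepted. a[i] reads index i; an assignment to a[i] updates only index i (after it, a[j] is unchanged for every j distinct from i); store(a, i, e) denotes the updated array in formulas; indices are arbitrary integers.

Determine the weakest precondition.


Working backward. After the program, the postcondition 2*c + 1 >= -9 must hold; in canonical form it is 2*c >= -10.
Before skip: 2*c >= -10
Before mem[s + 1] := 3*c + 5: 2*c >= -10
Before c := 3*s + 1: 6*s >= -12
Before skip: 6*s >= -12
Before mem[4] := c + 1: 6*s >= -12
Answer: WP = 6*s >= -12


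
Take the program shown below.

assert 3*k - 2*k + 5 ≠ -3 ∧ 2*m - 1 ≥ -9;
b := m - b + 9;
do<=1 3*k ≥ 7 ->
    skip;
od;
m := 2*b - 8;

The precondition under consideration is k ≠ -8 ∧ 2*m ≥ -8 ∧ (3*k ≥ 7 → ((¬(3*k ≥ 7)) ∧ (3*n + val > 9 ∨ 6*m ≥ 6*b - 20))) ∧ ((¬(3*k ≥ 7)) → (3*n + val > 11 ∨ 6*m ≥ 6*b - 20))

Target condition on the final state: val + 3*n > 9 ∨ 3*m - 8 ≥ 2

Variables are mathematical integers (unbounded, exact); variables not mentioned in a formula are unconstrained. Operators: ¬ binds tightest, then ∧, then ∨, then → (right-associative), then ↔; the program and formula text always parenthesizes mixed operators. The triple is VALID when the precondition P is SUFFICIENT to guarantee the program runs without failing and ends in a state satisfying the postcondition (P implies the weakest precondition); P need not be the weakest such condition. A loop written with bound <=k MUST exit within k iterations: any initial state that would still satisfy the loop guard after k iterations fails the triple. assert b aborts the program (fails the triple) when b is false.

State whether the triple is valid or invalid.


Working backward. After the program, the postcondition val + 3*n > 9 ∨ 3*m - 8 ≥ 2 must hold; in canonical form it is 3*n + val > 9 ∨ 3*m ≥ 10.
Before m := 2*b - 8: 3*n + val > 9 ∨ 6*b ≥ 34
Before the loop (bound <=1), unroll the exhaustion recursion (WP_0 = exit-now case; WP_j = one more guarded iteration, up to j = 1):
  WP_0: (¬(3*k ≥ 7)) ∧ (3*n + val > 9 ∨ 6*b ≥ 34)
  WP_1: (3*k ≥ 7 → ((¬(3*k ≥ 7)) ∧ (3*n + val > 9 ∨ 6*b ≥ 34))) ∧ ((¬(3*k ≥ 7)) → (3*n + val > 9 ∨ 6*b ≥ 34))
So before the loop: (3*k ≥ 7 → ((¬(3*k ≥ 7)) ∧ (3*n + val > 9 ∨ 6*b ≥ 34))) ∧ ((¬(3*k ≥ 7)) → (3*n + val > 9 ∨ 6*b ≥ 34))
Before b := m - b + 9: (3*k ≥ 7 → ((¬(3*k ≥ 7)) ∧ (3*n + val > 9 ∨ 6*m ≥ 6*b - 20))) ∧ ((¬(3*k ≥ 7)) → (3*n + val > 9 ∨ 6*m ≥ 6*b - 20))
Before assert 3*k - 2*k + 5 ≠ -3 ∧ 2*m - 1 ≥ -9: k ≠ -8 ∧ 2*m ≥ -8 ∧ (3*k ≥ 7 → ((¬(3*k ≥ 7)) ∧ (3*n + val > 9 ∨ 6*m ≥ 6*b - 20))) ∧ ((¬(3*k ≥ 7)) → (3*n + val > 9 ∨ 6*m ≥ 6*b - 20))
The weakest precondition is k ≠ -8 ∧ 2*m ≥ -8 ∧ (3*k ≥ 7 → ((¬(3*k ≥ 7)) ∧ (3*n + val > 9 ∨ 6*m ≥ 6*b - 20))) ∧ ((¬(3*k ≥ 7)) → (3*n + val > 9 ∨ 6*m ≥ 6*b - 20)).
Check whether k ≠ -8 ∧ 2*m ≥ -8 ∧ (3*k ≥ 7 → ((¬(3*k ≥ 7)) ∧ (3*n + val > 9 ∨ 6*m ≥ 6*b - 20))) ∧ ((¬(3*k ≥ 7)) → (3*n + val > 11 ∨ 6*m ≥ 6*b - 20)) implies it.
Every state satisfying the precondition satisfies the weakest precondition: the implication holds.
Answer: valid


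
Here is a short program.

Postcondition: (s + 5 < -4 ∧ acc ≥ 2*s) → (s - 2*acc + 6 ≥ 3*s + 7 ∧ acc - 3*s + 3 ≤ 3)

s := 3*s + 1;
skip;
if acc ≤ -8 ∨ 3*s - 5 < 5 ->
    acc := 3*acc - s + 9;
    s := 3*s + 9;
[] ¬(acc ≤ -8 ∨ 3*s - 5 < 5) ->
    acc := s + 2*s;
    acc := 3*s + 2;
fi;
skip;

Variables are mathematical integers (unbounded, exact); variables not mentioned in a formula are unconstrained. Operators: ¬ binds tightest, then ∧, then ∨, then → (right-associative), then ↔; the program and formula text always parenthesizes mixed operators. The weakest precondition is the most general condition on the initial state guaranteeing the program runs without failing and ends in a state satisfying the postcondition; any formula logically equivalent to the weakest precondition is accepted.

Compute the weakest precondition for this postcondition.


Working backward. After the program, the postcondition (s + 5 < -4 ∧ acc ≥ 2*s) → (s - 2*acc + 6 ≥ 3*s + 7 ∧ acc - 3*s + 3 ≤ 3) must hold; in canonical form it is (s < -9 ∧ acc ≥ 2*s) → (2*acc + 2*s ≤ -1 ∧ acc ≤ 3*s).
Before skip: (s < -9 ∧ acc ≥ 2*s) → (2*acc + 2*s ≤ -1 ∧ acc ≤ 3*s)
Then branch requires (3*s < -18 ∧ 3*acc ≥ 7*s + 9) → (6*acc + 4*s ≤ -37 ∧ 3*acc ≤ 10*s + 18); else branch requires ¬(s < -9 ∧ s ≥ -2).
Before the if: ((acc ≤ -8 ∨ 3*s < 10) → ((3*s < -18 ∧ 3*acc ≥ 7*s + 9) → (6*acc + 4*s ≤ -37 ∧ 3*acc ≤ 10*s + 18))) ∧ ((¬(acc ≤ -8 ∨ 3*s < 10)) → (¬(s < -9 ∧ s ≥ -2)))
Before skip: ((acc ≤ -8 ∨ 3*s < 10) → ((3*s < -18 ∧ 3*acc ≥ 7*s + 9) → (6*acc + 4*s ≤ -37 ∧ 3*acc ≤ 10*s + 18))) ∧ ((¬(acc ≤ -8 ∨ 3*s < 10)) → (¬(s < -9 ∧ s ≥ -2)))
Before s := 3*s + 1: ((acc ≤ -8 ∨ 9*s < 7) → ((9*s < -21 ∧ 3*acc ≥ 21*s + 16) → (6*acc + 12*s ≤ -41 ∧ 3*acc ≤ 30*s + 28))) ∧ ((¬(acc ≤ -8 ∨ 9*s < 7)) → (¬(3*s < -10 ∧ 3*s ≥ -3)))
Answer: WP = ((acc ≤ -8 ∨ 9*s < 7) → ((9*s < -21 ∧ 3*acc ≥ 21*s + 16) → (6*acc + 12*s ≤ -41 ∧ 3*acc ≤ 30*s + 28))) ∧ ((¬(acc ≤ -8 ∨ 9*s < 7)) → (¬(3*s < -10 ∧ 3*s ≥ -3)))


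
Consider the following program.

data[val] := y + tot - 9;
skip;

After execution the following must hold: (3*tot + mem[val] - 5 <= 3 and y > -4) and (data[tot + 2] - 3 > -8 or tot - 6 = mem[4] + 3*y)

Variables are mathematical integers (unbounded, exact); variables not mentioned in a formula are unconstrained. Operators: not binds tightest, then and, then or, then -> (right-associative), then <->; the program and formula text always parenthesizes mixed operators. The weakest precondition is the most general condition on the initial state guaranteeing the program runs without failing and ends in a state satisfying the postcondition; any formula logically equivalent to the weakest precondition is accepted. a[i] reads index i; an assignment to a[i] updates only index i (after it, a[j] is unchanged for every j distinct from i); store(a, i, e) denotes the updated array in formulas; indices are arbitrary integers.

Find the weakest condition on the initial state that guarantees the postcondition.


Working backward. After the program, the postcondition (3*tot + mem[val] - 5 <= 3 and y > -4) and (data[tot + 2] - 3 > -8 or tot - 6 = mem[4] + 3*y) must hold; in canonical form it is mem[val] + 3*tot <= 8 and y > -4 and (data[tot + 2] > -5 or tot = mem[4] + 3*y + 6).
Before skip: mem[val] + 3*tot <= 8 and y > -4 and (data[tot + 2] > -5 or tot = mem[4] + 3*y + 6)
Before data[val] := y + tot - 9: mem[val] + 3*tot <= 8 and y > -4 and (store(data, val, tot + y - 9)[tot + 2] > -5 or tot = mem[4] + 3*y + 6)
Answer: WP = mem[val] + 3*tot <= 8 and y > -4 and (store(data, val, tot + y - 9)[tot + 2] > -5 or tot = mem[4] + 3*y + 6)


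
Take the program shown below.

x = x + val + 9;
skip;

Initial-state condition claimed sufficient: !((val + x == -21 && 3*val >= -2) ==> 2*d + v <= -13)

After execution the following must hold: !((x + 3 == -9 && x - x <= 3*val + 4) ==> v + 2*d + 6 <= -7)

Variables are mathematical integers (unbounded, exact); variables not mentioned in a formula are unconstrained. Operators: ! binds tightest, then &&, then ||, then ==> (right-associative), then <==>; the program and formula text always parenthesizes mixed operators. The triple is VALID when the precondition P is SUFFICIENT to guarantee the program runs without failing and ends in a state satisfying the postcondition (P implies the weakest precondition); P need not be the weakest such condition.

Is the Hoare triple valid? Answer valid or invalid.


Working backward. After the program, the postcondition !((x + 3 == -9 && x - x <= 3*val + 4) ==> v + 2*d + 6 <= -7) must hold; in canonical form it is !((x == -12 && 3*val >= -4) ==> 2*d + v <= -13).
Before skip: !((x == -12 && 3*val >= -4) ==> 2*d + v <= -13)
Before x := x + val + 9: !((val + x == -21 && 3*val >= -4) ==> 2*d + v <= -13)
The weakest precondition is !((val + x == -21 && 3*val >= -4) ==> 2*d + v <= -13).
Check whether !((val + x == -21 && 3*val >= -2) ==> 2*d + v <= -13) implies it.
Every state satisfying the precondition satisfies the weakest precondition: the implication holds.
Answer: valid


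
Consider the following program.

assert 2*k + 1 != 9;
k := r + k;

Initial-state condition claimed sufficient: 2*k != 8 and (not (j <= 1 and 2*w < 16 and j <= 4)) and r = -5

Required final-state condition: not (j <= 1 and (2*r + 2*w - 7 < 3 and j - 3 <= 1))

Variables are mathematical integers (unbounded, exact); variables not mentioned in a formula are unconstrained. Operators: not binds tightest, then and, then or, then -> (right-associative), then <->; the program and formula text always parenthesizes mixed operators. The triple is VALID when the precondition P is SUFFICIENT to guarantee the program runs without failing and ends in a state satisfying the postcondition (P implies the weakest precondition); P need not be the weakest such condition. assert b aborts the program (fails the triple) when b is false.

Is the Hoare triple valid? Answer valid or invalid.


Working backward. After the program, the postcondition not (j <= 1 and (2*r + 2*w - 7 < 3 and j - 3 <= 1)) must hold; in canonical form it is not (j <= 1 and 2*r + 2*w < 10 and j <= 4).
Before k := r + k: not (j <= 1 and 2*r + 2*w < 10 and j <= 4)
Before assert 2*k + 1 != 9: 2*k != 8 and (not (j <= 1 and 2*r + 2*w < 10 and j <= 4))
The weakest precondition is 2*k != 8 and (not (j <= 1 and 2*r + 2*w < 10 and j <= 4)).
Check whether 2*k != 8 and (not (j <= 1 and 2*w < 16 and j <= 4)) and r = -5 implies it.
Countermodel: at the initial state j = 0, k = 5, r = -5, w = 8, the precondition holds but the weakest precondition fails.
Answer: invalid


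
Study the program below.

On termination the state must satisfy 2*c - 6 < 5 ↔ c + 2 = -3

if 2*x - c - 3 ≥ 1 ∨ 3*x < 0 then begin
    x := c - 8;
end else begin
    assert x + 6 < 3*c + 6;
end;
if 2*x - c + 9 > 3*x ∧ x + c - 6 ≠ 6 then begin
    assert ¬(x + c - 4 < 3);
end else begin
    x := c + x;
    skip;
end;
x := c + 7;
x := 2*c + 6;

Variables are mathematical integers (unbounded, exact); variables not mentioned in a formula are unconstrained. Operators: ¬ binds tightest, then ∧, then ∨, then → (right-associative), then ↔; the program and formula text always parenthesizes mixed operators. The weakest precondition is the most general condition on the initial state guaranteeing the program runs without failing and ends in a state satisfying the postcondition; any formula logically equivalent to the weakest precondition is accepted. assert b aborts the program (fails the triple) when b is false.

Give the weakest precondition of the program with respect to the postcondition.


Working backward. After the program, the postcondition 2*c - 6 < 5 ↔ c + 2 = -3 must hold; in canonical form it is 2*c < 11 ↔ c = -5.
Before x := 2*c + 6: 2*c < 11 ↔ c = -5
Before x := c + 7: 2*c < 11 ↔ c = -5
Then branch requires (¬(c + x < 7)) ∧ (2*c < 11 ↔ c = -5); else branch requires 2*c < 11 ↔ c = -5.
Before the if: ((c + x < 9 ∧ c + x ≠ 12) → ((¬(c + x < 7)) ∧ (2*c < 11 ↔ c = -5))) ∧ ((¬(c + x < 9 ∧ c + x ≠ 12)) → (2*c < 11 ↔ c = -5))
Then branch requires ((2*c < 17 ∧ 2*c ≠ 20) → ((¬(2*c < 15)) ∧ (2*c < 11 ↔ c = -5))) ∧ ((¬(2*c < 17 ∧ 2*c ≠ 20)) → (2*c < 11 ↔ c = -5)); else branch requires x < 3*c ∧ ((c + x < 9 ∧ c + x ≠ 12) → ((¬(c + x < 7)) ∧ (2*c < 11 ↔ c = -5))) ∧ ((¬(c + x < 9 ∧ c + x ≠ 12)) → (2*c < 11 ↔ c = -5)).
Before the if: ((2*x ≥ c + 4 ∨ 3*x < 0) → (((2*c < 17 ∧ 2*c ≠ 20) → ((¬(2*c < 15)) ∧ (2*c < 11 ↔ c = -5))) ∧ ((¬(2*c < 17 ∧ 2*c ≠ 20)) → (2*c < 11 ↔ c = -5)))) ∧ ((¬(2*x ≥ c + 4 ∨ 3*x < 0)) → (x < 3*c ∧ ((c + x < 9 ∧ c + x ≠ 12) → ((¬(c + x < 7)) ∧ (2*c < 11 ↔ c = -5))) ∧ ((¬(c + x < 9 ∧ c + x ≠ 12)) → (2*c < 11 ↔ c = -5))))
Answer: WP = ((2*x ≥ c + 4 ∨ 3*x < 0) → (((2*c < 17 ∧ 2*c ≠ 20) → ((¬(2*c < 15)) ∧ (2*c < 11 ↔ c = -5))) ∧ ((¬(2*c < 17 ∧ 2*c ≠ 20)) → (2*c < 11 ↔ c = -5)))) ∧ ((¬(2*x ≥ c + 4 ∨ 3*x < 0)) → (x < 3*c ∧ ((c + x < 9 ∧ c + x ≠ 12) → ((¬(c + x < 7)) ∧ (2*c < 11 ↔ c = -5))) ∧ ((¬(c + x < 9 ∧ c + x ≠ 12)) → (2*c < 11 ↔ c = -5))))
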